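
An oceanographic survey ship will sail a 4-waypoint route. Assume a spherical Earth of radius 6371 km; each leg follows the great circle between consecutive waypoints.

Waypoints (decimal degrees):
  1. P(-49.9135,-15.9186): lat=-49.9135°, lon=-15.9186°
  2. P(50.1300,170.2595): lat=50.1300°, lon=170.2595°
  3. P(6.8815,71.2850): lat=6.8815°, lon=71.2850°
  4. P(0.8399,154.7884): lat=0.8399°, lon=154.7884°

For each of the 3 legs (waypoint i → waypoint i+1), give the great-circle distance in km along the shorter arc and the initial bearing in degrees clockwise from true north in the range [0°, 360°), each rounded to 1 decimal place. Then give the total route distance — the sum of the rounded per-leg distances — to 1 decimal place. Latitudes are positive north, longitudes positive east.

Leg 1: dist=19573.2 km, bearing=275.5°
Leg 2: dist=10054.2 km, bearing=281.3°
Leg 3: dist=9279.2 km, bearing=89.9°
Total: 38906.6 km

Leg 1: φ1=-0.8711549, φ2=0.8749336, Δφ=1.7460885, Δλ=3.2494208 rad; a=sin²(Δφ/2)+cosφ1·cosφ2·sin²(Δλ/2)=0.9987976990; c=2·atan2(√a, √(1-a))=3.072230325; dist=6371·c=19573.179 ≈ 19573.2 km; running total=19573.2 km
Leg 1 bearing: y=sinΔλ·cosφ2=-0.06898916, x=cosφ1·sinφ2-sinφ1·cosφ2·cosΔλ=0.00662707; θ=atan2(y, x)=-84.5130° <0 so +360° → 275.4870° ≈ 275.5°
Leg 2: φ1=0.8749336, φ2=0.1201048, Δφ=-0.7548287, Δλ=-1.7274309 rad; a=sin²(Δφ/2)+cosφ1·cosφ2·sin²(Δλ/2)=0.5036603381; c=2·atan2(√a, √(1-a))=1.578117068; dist=6371·c=10054.184 ≈ 10054.2 km; running total=29627.4 km
Leg 2 bearing: y=sinΔλ·cosφ2=-0.98064214, x=cosφ1·sinφ2-sinφ1·cosφ2·cosΔλ=0.19567168; θ=atan2(y, x)=-78.7157° <0 so +360° → 281.2843° ≈ 281.3°
Leg 3: φ1=0.1201048, φ2=0.0146590, Δφ=-0.1054458, Δλ=1.4574093 rad; a=sin²(Δφ/2)+cosφ1·cosφ2·sin²(Δλ/2)=0.4429632853; c=2·atan2(√a, √(1-a))=1.456474036; dist=6371·c=9279.196 ≈ 9279.2 km; running total=38906.6 km
Leg 3 bearing: y=sinΔλ·cosφ2=0.99347182, x=cosφ1·sinφ2-sinφ1·cosφ2·cosΔλ=0.00099783; θ=atan2(y, x)=89.9425° ≈ 89.9°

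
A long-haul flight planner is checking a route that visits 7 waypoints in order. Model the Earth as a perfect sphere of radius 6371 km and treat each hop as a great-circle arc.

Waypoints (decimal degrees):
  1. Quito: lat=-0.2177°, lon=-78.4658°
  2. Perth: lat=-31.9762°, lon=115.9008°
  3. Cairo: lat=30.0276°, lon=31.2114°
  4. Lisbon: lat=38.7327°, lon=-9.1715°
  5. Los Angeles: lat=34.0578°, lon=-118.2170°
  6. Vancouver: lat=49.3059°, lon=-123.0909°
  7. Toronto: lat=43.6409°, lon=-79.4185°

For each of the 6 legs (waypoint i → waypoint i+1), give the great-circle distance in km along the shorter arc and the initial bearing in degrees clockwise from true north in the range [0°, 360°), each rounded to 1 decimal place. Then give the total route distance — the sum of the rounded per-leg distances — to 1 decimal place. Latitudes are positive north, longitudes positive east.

Leg 1: dist=16129.6 km, bearing=201.6°
Leg 2: dist=11271.1 km, bearing=298.4°
Leg 3: dist=3797.4 km, bearing=295.8°
Leg 4: dist=9115.8 km, bearing=307.7°
Leg 5: dist=1742.2 km, bearing=348.2°
Leg 6: dist=3354.5 km, bearing=83.9°
Total: 45410.6 km

Leg 1: φ1=-0.0037996, φ2=-0.5580900, Δφ=-0.5542904, Δλ=3.3923371 rad; a=sin²(Δφ/2)+cosφ1·cosφ2·sin²(Δλ/2)=0.9098615084; c=2·atan2(√a, √(1-a))=2.531723584; dist=6371·c=16129.611 ≈ 16129.6 km; running total=16129.6 km
Leg 1 bearing: y=sinΔλ·cosφ2=-0.21047672, x=cosφ1·sinφ2-sinφ1·cosφ2·cosΔλ=-0.53268539; θ=atan2(y, x)=-158.4398° <0 so +360° → 201.5602° ≈ 201.6°
Leg 2: φ1=-0.5580900, φ2=0.5240805, Δφ=1.0821705, Δλ=-1.4781089 rad; a=sin²(Δφ/2)+cosφ1·cosφ2·sin²(Δλ/2)=0.5985152565; c=2·atan2(√a, √(1-a))=1.769124460; dist=6371·c=11271.092 ≈ 11271.1 km; running total=27400.7 km
Leg 2 bearing: y=sinΔλ·cosφ2=-0.86206815, x=cosφ1·sinφ2-sinφ1·cosφ2·cosΔλ=0.46692343; θ=atan2(y, x)=-61.5586° <0 so +360° → 298.4414° ≈ 298.4°
Leg 3: φ1=0.5240805, φ2=0.6760131, Δφ=0.1519327, Δλ=-0.7048146 rad; a=sin²(Δφ/2)+cosφ1·cosφ2·sin²(Δλ/2)=0.0862200691; c=2·atan2(√a, √(1-a))=0.596049370; dist=6371·c=3797.431 ≈ 3797.4 km; running total=31198.1 km
Leg 3 bearing: y=sinΔλ·cosφ2=-0.50540380, x=cosφ1·sinφ2-sinφ1·cosφ2·cosΔλ=0.24435972; θ=atan2(y, x)=-64.1965° <0 so +360° → 295.8035° ≈ 295.8°
Leg 4: φ1=0.6760131, φ2=0.5944207, Δφ=-0.0815924, Δλ=-1.9032030 rad; a=sin²(Δφ/2)+cosφ1·cosφ2·sin²(Δλ/2)=0.4302433434; c=2·atan2(√a, √(1-a))=1.430826423; dist=6371·c=9115.795 ≈ 9115.8 km; running total=40313.9 km
Leg 4 bearing: y=sinΔλ·cosφ2=-0.78312220, x=cosφ1·sinφ2-sinφ1·cosφ2·cosΔλ=0.60601621; θ=atan2(y, x)=-52.2656° <0 so +360° → 307.7344° ≈ 307.7°
Leg 5: φ1=0.5944207, φ2=0.8605503, Δφ=0.2661295, Δλ=-0.0850656 rad; a=sin²(Δφ/2)+cosφ1·cosφ2·sin²(Δλ/2)=0.0185785971; c=2·atan2(√a, √(1-a))=0.273457899; dist=6371·c=1742.200 ≈ 1742.2 km; running total=42056.1 km
Leg 5 bearing: y=sinΔλ·cosφ2=-0.05539763, x=cosφ1·sinφ2-sinφ1·cosφ2·cosΔλ=0.26431957; θ=atan2(y, x)=-11.8370° <0 so +360° → 348.1630° ≈ 348.2°
Leg 6: φ1=0.8605503, φ2=0.7616774, Δφ=-0.0988729, Δλ=0.7622272 rad; a=sin²(Δφ/2)+cosφ1·cosφ2·sin²(Δλ/2)=0.0677229605; c=2·atan2(√a, √(1-a))=0.526533968; dist=6371·c=3354.548 ≈ 3354.5 km; running total=45410.6 km
Leg 6 bearing: y=sinΔλ·cosφ2=0.49972528, x=cosφ1·sinφ2-sinφ1·cosφ2·cosΔλ=0.05311204; θ=atan2(y, x)=83.9332° ≈ 83.9°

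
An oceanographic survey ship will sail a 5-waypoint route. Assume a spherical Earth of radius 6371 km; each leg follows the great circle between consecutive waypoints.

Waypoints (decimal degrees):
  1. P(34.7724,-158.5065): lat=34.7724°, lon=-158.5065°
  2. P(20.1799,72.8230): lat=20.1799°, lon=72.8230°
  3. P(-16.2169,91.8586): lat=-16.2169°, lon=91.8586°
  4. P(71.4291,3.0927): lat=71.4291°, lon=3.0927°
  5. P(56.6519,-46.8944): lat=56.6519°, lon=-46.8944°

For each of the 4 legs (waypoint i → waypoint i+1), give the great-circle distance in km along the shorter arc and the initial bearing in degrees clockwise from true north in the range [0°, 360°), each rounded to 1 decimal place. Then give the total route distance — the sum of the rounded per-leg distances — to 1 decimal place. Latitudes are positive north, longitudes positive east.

Leg 1: φ1=0.6068929, φ2=0.3522057, Δφ=-0.2546872, Δλ=4.0374614 rad; a=sin²(Δφ/2)+cosφ1·cosφ2·sin²(Δλ/2)=0.6425051760; c=2·atan2(√a, √(1-a))=1.859813555; dist=6371·c=11848.872 ≈ 11848.9 km; running total=11848.9 km
Leg 1 bearing: y=sinΔλ·cosφ2=-0.73282505, x=cosφ1·sinφ2-sinφ1·cosφ2·cosΔλ=0.61784832; θ=atan2(y, x)=-49.8656° <0 so +360° → 310.1344° ≈ 310.1°
Leg 2: φ1=0.3522057, φ2=-0.2830383, Δφ=-0.6352440, Δλ=0.3322339 rad; a=sin²(Δφ/2)+cosφ1·cosφ2·sin²(Δλ/2)=0.1221789503; c=2·atan2(√a, √(1-a))=0.714162434; dist=6371·c=4549.929 ≈ 4549.9 km; running total=16398.8 km
Leg 2 bearing: y=sinΔλ·cosφ2=0.31317829, x=cosφ1·sinφ2-sinφ1·cosφ2·cosΔλ=-0.57526027; θ=atan2(y, x)=151.4356° ≈ 151.4°
Leg 3: φ1=-0.2830383, φ2=1.2466730, Δφ=1.5297113, Δλ=-1.5492572 rad; a=sin²(Δφ/2)+cosφ1·cosφ2·sin²(Δλ/2)=0.6290731628; c=2·atan2(√a, √(1-a))=1.831899329; dist=6371·c=11671.031 ≈ 11671.0 km; running total=28069.8 km
Leg 3 bearing: y=sinΔλ·cosφ2=-0.31840403, x=cosφ1·sinφ2-sinφ1·cosφ2·cosΔλ=0.91212902; θ=atan2(y, x)=-19.2430° <0 so +360° → 340.7570° ≈ 340.8°
Leg 4: φ1=1.2466730, φ2=0.9887622, Δφ=-0.2579108, Δλ=-0.8724395 rad; a=sin²(Δφ/2)+cosφ1·cosφ2·sin²(Δλ/2)=0.0477919088; c=2·atan2(√a, √(1-a))=0.440786968; dist=6371·c=2808.254 ≈ 2808.3 km; running total=30878.1 km
Leg 4 bearing: y=sinΔλ·cosφ2=-0.42103367, x=cosφ1·sinφ2-sinφ1·cosφ2·cosΔλ=-0.06900739; θ=atan2(y, x)=-99.3080° <0 so +360° → 260.6920° ≈ 260.7°

Leg 1: dist=11848.9 km, bearing=310.1°
Leg 2: dist=4549.9 km, bearing=151.4°
Leg 3: dist=11671.0 km, bearing=340.8°
Leg 4: dist=2808.3 km, bearing=260.7°
Total: 30878.1 km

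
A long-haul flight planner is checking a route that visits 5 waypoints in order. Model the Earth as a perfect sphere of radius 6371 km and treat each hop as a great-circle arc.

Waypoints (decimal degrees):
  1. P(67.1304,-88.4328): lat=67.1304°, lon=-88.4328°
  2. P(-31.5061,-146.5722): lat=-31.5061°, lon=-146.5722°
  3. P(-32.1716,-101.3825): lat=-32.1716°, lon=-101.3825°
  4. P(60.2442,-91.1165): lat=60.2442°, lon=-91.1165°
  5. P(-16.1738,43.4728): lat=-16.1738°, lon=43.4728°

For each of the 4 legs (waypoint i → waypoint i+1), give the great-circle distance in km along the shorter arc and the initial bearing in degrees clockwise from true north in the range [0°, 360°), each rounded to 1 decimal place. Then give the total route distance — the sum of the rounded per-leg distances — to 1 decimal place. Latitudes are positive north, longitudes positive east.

Leg 1: dist=11992.9 km, bearing=229.5°
Leg 2: dist=4237.2 km, bearing=103.3°
Leg 3: dist=10319.1 km, bearing=5.1°
Leg 4: dist=13921.7 km, bearing=56.8°
Total: 40470.9 km

Leg 1: φ1=1.1716465, φ2=-0.5498852, Δφ=-1.7215317, Δλ=-1.0147240 rad; a=sin²(Δφ/2)+cosφ1·cosφ2·sin²(Δλ/2)=0.6533039740; c=2·atan2(√a, √(1-a))=1.882423610; dist=6371·c=11992.921 ≈ 11992.9 km; running total=11992.9 km
Leg 1 bearing: y=sinΔλ·cosφ2=-0.72412977, x=cosφ1·sinφ2-sinφ1·cosφ2·cosΔλ=-0.61776018; θ=atan2(y, x)=-130.4677° <0 so +360° → 229.5323° ≈ 229.5°
Leg 2: φ1=-0.5498852, φ2=-0.5615003, Δφ=-0.0116152, Δλ=0.7887091 rad; a=sin²(Δφ/2)+cosφ1·cosφ2·sin²(Δλ/2)=0.1065669506; c=2·atan2(√a, √(1-a))=0.665082137; dist=6371·c=4237.238 ≈ 4237.2 km; running total=16230.1 km
Leg 2 bearing: y=sinΔλ·cosφ2=0.60051402, x=cosφ1·sinφ2-sinφ1·cosφ2·cosΔλ=-0.14221340; θ=atan2(y, x)=103.3233° ≈ 103.3°
Leg 3: φ1=-0.5615003, φ2=1.0514596, Δφ=1.6129600, Δλ=0.1791755 rad; a=sin²(Δφ/2)+cosφ1·cosφ2·sin²(Δλ/2)=0.5244382867; c=2·atan2(√a, √(1-a))=1.619692381; dist=6371·c=10319.060 ≈ 10319.1 km; running total=26549.2 km
Leg 3 bearing: y=sinΔλ·cosφ2=0.08845054, x=cosφ1·sinφ2-sinφ1·cosφ2·cosΔλ=0.99488069; θ=atan2(y, x)=5.0806° ≈ 5.1°
Leg 4: φ1=1.0514596, φ2=-0.2822861, Δφ=-1.3337457, Δλ=2.3490264 rad; a=sin²(Δφ/2)+cosφ1·cosφ2·sin²(Δλ/2)=0.7882251203; c=2·atan2(√a, √(1-a))=2.185174159; dist=6371·c=13921.745 ≈ 13921.7 km; running total=40470.9 km
Leg 4 bearing: y=sinΔλ·cosφ2=0.68397081, x=cosφ1·sinφ2-sinφ1·cosφ2·cosΔλ=0.44708954; θ=atan2(y, x)=56.8287° ≈ 56.8°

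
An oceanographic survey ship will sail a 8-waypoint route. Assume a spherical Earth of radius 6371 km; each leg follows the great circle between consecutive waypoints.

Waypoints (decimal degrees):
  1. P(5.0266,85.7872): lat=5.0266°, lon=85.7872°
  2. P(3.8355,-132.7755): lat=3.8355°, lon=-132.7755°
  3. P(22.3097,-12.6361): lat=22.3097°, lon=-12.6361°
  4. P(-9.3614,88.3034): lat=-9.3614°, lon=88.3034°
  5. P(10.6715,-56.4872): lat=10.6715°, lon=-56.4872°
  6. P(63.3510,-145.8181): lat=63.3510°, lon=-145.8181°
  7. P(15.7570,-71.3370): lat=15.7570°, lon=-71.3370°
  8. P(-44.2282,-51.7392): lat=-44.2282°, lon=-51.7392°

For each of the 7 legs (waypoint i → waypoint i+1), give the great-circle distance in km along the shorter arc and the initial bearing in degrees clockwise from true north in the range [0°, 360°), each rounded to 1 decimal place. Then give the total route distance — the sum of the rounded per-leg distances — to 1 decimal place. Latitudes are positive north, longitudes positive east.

Leg 1: φ1=0.0877307, φ2=0.0669421, Δφ=-0.0207886, Δλ=-3.8146387 rad; a=sin²(Δφ/2)+cosφ1·cosφ2·sin²(Δλ/2)=0.8856568436; c=2·atan2(√a, √(1-a))=2.451698973; dist=6371·c=15619.774 ≈ 15619.8 km; running total=15619.8 km
Leg 1 bearing: y=sinΔλ·cosφ2=0.62197447, x=cosφ1·sinφ2-sinφ1·cosφ2·cosΔλ=0.13499242; θ=atan2(y, x)=77.7545° ≈ 77.8°
Leg 2: φ1=0.0669421, φ2=0.3893777, Δφ=0.3224356, Δλ=2.0968281 rad; a=sin²(Δφ/2)+cosφ1·cosφ2·sin²(Δλ/2)=0.7190435703; c=2·atan2(√a, √(1-a))=2.024265971; dist=6371·c=12896.598 ≈ 12896.6 km; running total=28516.4 km
Leg 2 bearing: y=sinΔλ·cosφ2=0.80007167, x=cosφ1·sinφ2-sinφ1·cosφ2·cosΔλ=0.40983531; θ=atan2(y, x)=62.8763° ≈ 62.9°
Leg 3: φ1=0.3893777, φ2=-0.1633873, Δφ=-0.5527650, Δλ=1.7617266 rad; a=sin²(Δφ/2)+cosφ1·cosφ2·sin²(Δλ/2)=0.6174885680; c=2·atan2(√a, √(1-a))=1.807991372; dist=6371·c=11518.713 ≈ 11518.7 km; running total=40035.1 km
Leg 3 bearing: y=sinΔλ·cosφ2=0.96875210, x=cosφ1·sinφ2-sinφ1·cosφ2·cosΔλ=-0.07940475; θ=atan2(y, x)=94.6858° ≈ 94.7°
Leg 4: φ1=-0.1633873, φ2=0.1862528, Δφ=0.3496401, Δλ=-2.5270727 rad; a=sin²(Δφ/2)+cosφ1·cosφ2·sin²(Δλ/2)=0.9111737055; c=2·atan2(√a, √(1-a))=2.536320736; dist=6371·c=16158.899 ≈ 16158.9 km; running total=56194.0 km
Leg 4 bearing: y=sinΔλ·cosφ2=-0.56659467, x=cosφ1·sinφ2-sinφ1·cosφ2·cosΔλ=0.05210772; θ=atan2(y, x)=-84.7455° <0 so +360° → 275.2545° ≈ 275.3°
Leg 5: φ1=0.1862528, φ2=1.1056835, Δφ=0.9194307, Δλ=-1.5591183 rad; a=sin²(Δφ/2)+cosφ1·cosφ2·sin²(Δλ/2)=0.4146731419; c=2·atan2(√a, √(1-a))=1.399303247; dist=6371·c=8914.961 ≈ 8915.0 km; running total=65109.0 km
Leg 5 bearing: y=sinΔλ·cosφ2=-0.44849303, x=cosφ1·sinφ2-sinφ1·cosφ2·cosΔλ=0.87734333; θ=atan2(y, x)=-27.0759° <0 so +360° → 332.9241° ≈ 332.9°
Leg 6: φ1=1.1056835, φ2=0.2750115, Δφ=-0.8306720, Δλ=1.2999404 rad; a=sin²(Δφ/2)+cosφ1·cosφ2·sin²(Δλ/2)=0.3208967860; c=2·atan2(√a, √(1-a))=1.204450191; dist=6371·c=7673.552 ≈ 7673.6 km; running total=72782.6 km
Leg 6 bearing: y=sinΔλ·cosφ2=0.92733432, x=cosφ1·sinφ2-sinφ1·cosφ2·cosΔλ=-0.10834764; θ=atan2(y, x)=96.6641° ≈ 96.7°
Leg 7: φ1=0.2750115, φ2=-0.7719277, Δφ=-1.0469392, Δλ=0.3420461 rad; a=sin²(Δφ/2)+cosφ1·cosφ2·sin²(Δλ/2)=0.2698634730; c=2·atan2(√a, √(1-a))=1.092493583; dist=6371·c=6960.277 ≈ 6960.3 km; running total=79742.9 km
Leg 7 bearing: y=sinΔλ·cosφ2=0.24034774, x=cosφ1·sinφ2-sinφ1·cosφ2·cosΔλ=-0.85462371; θ=atan2(y, x)=164.2923° ≈ 164.3°

Leg 1: dist=15619.8 km, bearing=77.8°
Leg 2: dist=12896.6 km, bearing=62.9°
Leg 3: dist=11518.7 km, bearing=94.7°
Leg 4: dist=16158.9 km, bearing=275.3°
Leg 5: dist=8915.0 km, bearing=332.9°
Leg 6: dist=7673.6 km, bearing=96.7°
Leg 7: dist=6960.3 km, bearing=164.3°
Total: 79742.9 km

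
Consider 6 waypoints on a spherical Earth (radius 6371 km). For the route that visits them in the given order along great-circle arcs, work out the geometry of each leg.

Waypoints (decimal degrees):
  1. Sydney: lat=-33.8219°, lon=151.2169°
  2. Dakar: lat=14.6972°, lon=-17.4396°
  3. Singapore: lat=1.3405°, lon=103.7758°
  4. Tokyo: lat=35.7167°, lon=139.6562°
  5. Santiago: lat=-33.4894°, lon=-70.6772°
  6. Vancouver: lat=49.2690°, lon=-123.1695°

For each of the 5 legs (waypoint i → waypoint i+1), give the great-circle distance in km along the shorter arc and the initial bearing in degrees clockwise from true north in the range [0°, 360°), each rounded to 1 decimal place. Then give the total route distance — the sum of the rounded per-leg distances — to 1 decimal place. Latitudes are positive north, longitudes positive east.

Leg 1: dist=17601.8 km, bearing=211.0°
Leg 2: dist=13308.3 km, bearing=79.8°
Leg 3: dist=5318.5 km, bearing=39.9°
Leg 4: dist=17238.8 km, bearing=93.8°
Leg 5: dist=10561.2 km, bearing=328.7°
Total: 64028.6 km

Leg 1: φ1=-0.5903035, φ2=0.2565145, Δφ=0.8468180, Δλ=-2.9436112 rad; a=sin²(Δφ/2)+cosφ1·cosφ2·sin²(Δλ/2)=0.9645550700; c=2·atan2(√a, √(1-a))=2.762795543; dist=6371·c=17601.770 ≈ 17601.8 km; running total=17601.8 km
Leg 1 bearing: y=sinΔλ·cosφ2=-0.19025490, x=cosφ1·sinφ2-sinφ1·cosφ2·cosΔλ=-0.31710790; θ=atan2(y, x)=-149.0376° <0 so +360° → 210.9624° ≈ 211.0°
Leg 2: φ1=0.2565145, φ2=0.0233961, Δφ=-0.2331184, Δλ=2.1156078 rad; a=sin²(Δφ/2)+cosφ1·cosφ2·sin²(Δλ/2)=0.7476135533; c=2·atan2(√a, √(1-a))=2.088892553; dist=6371·c=13308.334 ≈ 13308.3 km; running total=30910.1 km
Leg 2 bearing: y=sinΔλ·cosφ2=0.85499094, x=cosφ1·sinφ2-sinφ1·cosφ2·cosΔλ=0.15407988; θ=atan2(y, x)=79.7842° ≈ 79.8°
Leg 3: φ1=0.0233961, φ2=0.6233740, Δφ=0.5999779, Δλ=0.6262311 rad; a=sin²(Δφ/2)+cosφ1·cosφ2·sin²(Δλ/2)=0.1643383221; c=2·atan2(√a, √(1-a))=0.834803471; dist=6371·c=5318.533 ≈ 5318.5 km; running total=36228.6 km
Leg 3 bearing: y=sinΔλ·cosφ2=0.47585857, x=cosφ1·sinφ2-sinφ1·cosφ2·cosΔλ=0.56822845; θ=atan2(y, x)=39.9442° ≈ 39.9°
Leg 4: φ1=0.6233740, φ2=-0.5845003, Δφ=-1.2078743, Δλ=-3.6710104 rad; a=sin²(Δφ/2)+cosφ1·cosφ2·sin²(Δλ/2)=0.9532734215; c=2·atan2(√a, √(1-a))=2.705826339; dist=6371·c=17238.820 ≈ 17238.8 km; running total=53467.4 km
Leg 4 bearing: y=sinΔλ·cosφ2=0.42118962, x=cosφ1·sinφ2-sinφ1·cosφ2·cosΔλ=-0.02778708; θ=atan2(y, x)=93.7745° ≈ 93.8°
Leg 5: φ1=-0.5845003, φ2=0.8599063, Δφ=1.4444066, Δλ=-0.9161635 rad; a=sin²(Δφ/2)+cosφ1·cosφ2·sin²(Δλ/2)=0.5433971505; c=2·atan2(√a, √(1-a))=1.657699973; dist=6371·c=10561.207 ≈ 10561.2 km; running total=64028.6 km
Leg 5 bearing: y=sinΔλ·cosφ2=-0.51761641, x=cosφ1·sinφ2-sinφ1·cosφ2·cosΔλ=0.85119916; θ=atan2(y, x)=-31.3039° <0 so +360° → 328.6961° ≈ 328.7°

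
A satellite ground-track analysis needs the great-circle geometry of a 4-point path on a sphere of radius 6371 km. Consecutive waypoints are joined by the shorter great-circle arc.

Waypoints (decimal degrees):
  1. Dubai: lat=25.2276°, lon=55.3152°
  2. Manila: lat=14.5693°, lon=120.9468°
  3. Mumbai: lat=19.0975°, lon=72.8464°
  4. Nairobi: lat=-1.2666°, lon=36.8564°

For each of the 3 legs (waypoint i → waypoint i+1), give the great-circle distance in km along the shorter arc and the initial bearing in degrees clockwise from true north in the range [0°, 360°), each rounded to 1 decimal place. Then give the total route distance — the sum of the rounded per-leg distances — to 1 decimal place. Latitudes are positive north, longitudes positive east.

Leg 1: φ1=0.4403047, φ2=0.2542823, Δφ=-0.1860224, Δλ=1.1454875 rad; a=sin²(Δφ/2)+cosφ1·cosφ2·sin²(Δλ/2)=0.2657692627; c=2·atan2(√a, √(1-a))=1.083247784; dist=6371·c=6901.372 ≈ 6901.4 km; running total=6901.4 km
Leg 1 bearing: y=sinΔλ·cosφ2=0.88162018, x=cosφ1·sinφ2-sinφ1·cosφ2·cosΔλ=0.05735596; θ=atan2(y, x)=86.2777° ≈ 86.3°
Leg 2: φ1=0.2542823, φ2=0.3333143, Δφ=0.0790320, Δλ=-0.8395104 rad; a=sin²(Δφ/2)+cosφ1·cosφ2·sin²(Δλ/2)=0.1534594372; c=2·atan2(√a, √(1-a))=0.805041770; dist=6371·c=5128.921 ≈ 5128.9 km; running total=12030.3 km
Leg 2 bearing: y=sinΔλ·cosφ2=-0.70335142, x=cosφ1·sinφ2-sinφ1·cosφ2·cosΔλ=0.15790927; θ=atan2(y, x)=-77.3464° <0 so +360° → 282.6536° ≈ 282.7°
Leg 3: φ1=0.3333143, φ2=-0.0221063, Δφ=-0.3554206, Δλ=-0.6281440 rad; a=sin²(Δφ/2)+cosφ1·cosφ2·sin²(Δλ/2)=0.1214153483; c=2·atan2(√a, √(1-a))=0.711827623; dist=6371·c=4535.054 ≈ 4535.1 km; running total=16565.4 km
Leg 3 bearing: y=sinΔλ·cosφ2=-0.58750046, x=cosφ1·sinφ2-sinφ1·cosφ2·cosΔλ=-0.28554834; θ=atan2(y, x)=-115.9216° <0 so +360° → 244.0784° ≈ 244.1°

Leg 1: dist=6901.4 km, bearing=86.3°
Leg 2: dist=5128.9 km, bearing=282.7°
Leg 3: dist=4535.1 km, bearing=244.1°
Total: 16565.4 km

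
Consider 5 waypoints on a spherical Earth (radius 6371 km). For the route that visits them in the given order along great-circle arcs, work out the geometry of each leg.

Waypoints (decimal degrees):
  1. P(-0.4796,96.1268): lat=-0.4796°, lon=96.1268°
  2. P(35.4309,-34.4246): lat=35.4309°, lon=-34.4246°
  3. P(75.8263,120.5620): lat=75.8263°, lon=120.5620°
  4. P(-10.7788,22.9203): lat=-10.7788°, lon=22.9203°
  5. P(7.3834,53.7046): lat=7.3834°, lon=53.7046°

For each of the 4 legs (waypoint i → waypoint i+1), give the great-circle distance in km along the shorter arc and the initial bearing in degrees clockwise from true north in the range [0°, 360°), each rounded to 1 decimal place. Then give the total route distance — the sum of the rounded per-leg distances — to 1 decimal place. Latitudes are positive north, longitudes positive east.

Leg 1: φ1=-0.0083706, φ2=0.6183859, Δφ=0.6267565, Δλ=-2.2785518 rad; a=sin²(Δφ/2)+cosφ1·cosφ2·sin²(Δλ/2)=0.7672849002; c=2·atan2(√a, √(1-a))=2.134794955; dist=6371·c=13600.779 ≈ 13600.8 km; running total=13600.8 km
Leg 1 bearing: y=sinΔλ·cosφ2=-0.61911541, x=cosφ1·sinφ2-sinφ1·cosφ2·cosΔλ=0.57526623; θ=atan2(y, x)=-47.1025° <0 so +360° → 312.8975° ≈ 312.9°
Leg 2: φ1=0.6183859, φ2=1.3234186, Δφ=0.7050327, Δλ=2.7050265 rad; a=sin²(Δφ/2)+cosφ1·cosφ2·sin²(Δλ/2)=0.3093659376; c=2·atan2(√a, √(1-a))=1.179628678; dist=6371·c=7515.414 ≈ 7515.4 km; running total=21116.2 km
Leg 2 bearing: y=sinΔλ·cosφ2=0.10353521, x=cosφ1·sinφ2-sinφ1·cosφ2·cosΔλ=0.91864851; θ=atan2(y, x)=6.4303° ≈ 6.4°
Leg 3: φ1=1.3234186, φ2=-0.1881255, Δφ=-1.5115441, Δλ=-1.7041692 rad; a=sin²(Δφ/2)+cosφ1·cosφ2·sin²(Δλ/2)=0.6066556881; c=2·atan2(√a, √(1-a))=1.785759425; dist=6371·c=11377.073 ≈ 11377.1 km; running total=32493.3 km
Leg 3 bearing: y=sinΔλ·cosφ2=-0.97363223, x=cosφ1·sinφ2-sinφ1·cosφ2·cosΔλ=0.08086124; θ=atan2(y, x)=-85.2524° <0 so +360° → 274.7476° ≈ 274.7°
Leg 4: φ1=-0.1881255, φ2=0.1288646, Δφ=0.3169902, Δλ=0.5372874 rad; a=sin²(Δφ/2)+cosφ1·cosφ2·sin²(Δλ/2)=0.0935441465; c=2·atan2(√a, √(1-a))=0.621661907; dist=6371·c=3960.608 ≈ 3960.6 km; running total=36453.9 km
Leg 4 bearing: y=sinΔλ·cosφ2=0.50756379, x=cosφ1·sinφ2-sinφ1·cosφ2·cosΔλ=0.28557583; θ=atan2(y, x)=60.6361° ≈ 60.6°

Leg 1: dist=13600.8 km, bearing=312.9°
Leg 2: dist=7515.4 km, bearing=6.4°
Leg 3: dist=11377.1 km, bearing=274.7°
Leg 4: dist=3960.6 km, bearing=60.6°
Total: 36453.9 km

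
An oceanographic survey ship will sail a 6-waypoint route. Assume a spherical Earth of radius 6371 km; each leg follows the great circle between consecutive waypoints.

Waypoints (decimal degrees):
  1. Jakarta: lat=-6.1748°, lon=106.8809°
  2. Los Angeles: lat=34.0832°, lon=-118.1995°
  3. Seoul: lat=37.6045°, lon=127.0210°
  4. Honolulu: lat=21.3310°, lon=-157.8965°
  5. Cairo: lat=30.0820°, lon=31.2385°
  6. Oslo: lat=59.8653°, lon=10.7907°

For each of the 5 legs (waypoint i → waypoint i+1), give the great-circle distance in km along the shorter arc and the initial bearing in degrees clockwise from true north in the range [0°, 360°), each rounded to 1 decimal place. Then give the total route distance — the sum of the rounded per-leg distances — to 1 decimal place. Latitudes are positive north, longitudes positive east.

Leg 1: φ1=-0.1077706, φ2=0.5948641, Δφ=0.7026347, Δλ=-3.9283941 rad; a=sin²(Δφ/2)+cosφ1·cosφ2·sin²(Δλ/2)=0.8208526929; c=2·atan2(√a, √(1-a))=2.267516121; dist=6371·c=14446.345 ≈ 14446.3 km; running total=14446.3 km
Leg 1 bearing: y=sinΔλ·cosφ2=0.58646452, x=cosφ1·sinφ2-sinφ1·cosφ2·cosΔλ=0.49424040; θ=atan2(y, x)=49.8776° ≈ 49.9°
Leg 2: φ1=0.5948641, φ2=0.6563223, Δφ=0.0614583, Δλ=4.2799051 rad; a=sin²(Δφ/2)+cosφ1·cosφ2·sin²(Δλ/2)=0.4665271037; c=2·atan2(√a, √(1-a))=1.503800428; dist=6371·c=9580.713 ≈ 9580.7 km; running total=24027.0 km
Leg 2 bearing: y=sinΔλ·cosφ2=-0.71929804, x=cosφ1·sinφ2-sinφ1·cosφ2·cosΔλ=0.69146843; θ=atan2(y, x)=-46.1301° <0 so +360° → 313.8699° ≈ 313.9°
Leg 3: φ1=0.6563223, φ2=0.3722962, Δφ=-0.2840262, Δλ=-4.9727485 rad; a=sin²(Δφ/2)+cosφ1·cosφ2·sin²(Δλ/2)=0.2940300216; c=2·atan2(√a, √(1-a))=1.146214299; dist=6371·c=7302.531 ≈ 7302.5 km; running total=31329.5 km
Leg 3 bearing: y=sinΔλ·cosφ2=0.90010086, x=cosφ1·sinφ2-sinφ1·cosφ2·cosΔλ=0.14185881; θ=atan2(y, x)=81.0437° ≈ 81.0°
Leg 4: φ1=0.3722962, φ2=0.5250299, Δφ=0.1527338, Δλ=3.3010285 rad; a=sin²(Δφ/2)+cosφ1·cosφ2·sin²(Δλ/2)=0.8067396906; c=2·atan2(√a, √(1-a))=2.231255311; dist=6371·c=14215.328 ≈ 14215.3 km; running total=45544.8 km
Leg 4 bearing: y=sinΔλ·cosφ2=-0.13737750, x=cosφ1·sinφ2-sinφ1·cosφ2·cosΔλ=0.77766990; θ=atan2(y, x)=-10.0181° <0 so +360° → 349.9819° ≈ 350.0°
Leg 5: φ1=0.5250299, φ2=1.0448466, Δφ=0.5198166, Δλ=-0.3568814 rad; a=sin²(Δφ/2)+cosφ1·cosφ2·sin²(Δλ/2)=0.0797309237; c=2·atan2(√a, √(1-a))=0.572520513; dist=6371·c=3647.528 ≈ 3647.5 km; running total=49192.3 km
Leg 5 bearing: y=sinΔλ·cosφ2=-0.17538773, x=cosφ1·sinφ2-sinφ1·cosφ2·cosΔλ=0.51257659; θ=atan2(y, x)=-18.8893° <0 so +360° → 341.1107° ≈ 341.1°

Leg 1: dist=14446.3 km, bearing=49.9°
Leg 2: dist=9580.7 km, bearing=313.9°
Leg 3: dist=7302.5 km, bearing=81.0°
Leg 4: dist=14215.3 km, bearing=350.0°
Leg 5: dist=3647.5 km, bearing=341.1°
Total: 49192.3 km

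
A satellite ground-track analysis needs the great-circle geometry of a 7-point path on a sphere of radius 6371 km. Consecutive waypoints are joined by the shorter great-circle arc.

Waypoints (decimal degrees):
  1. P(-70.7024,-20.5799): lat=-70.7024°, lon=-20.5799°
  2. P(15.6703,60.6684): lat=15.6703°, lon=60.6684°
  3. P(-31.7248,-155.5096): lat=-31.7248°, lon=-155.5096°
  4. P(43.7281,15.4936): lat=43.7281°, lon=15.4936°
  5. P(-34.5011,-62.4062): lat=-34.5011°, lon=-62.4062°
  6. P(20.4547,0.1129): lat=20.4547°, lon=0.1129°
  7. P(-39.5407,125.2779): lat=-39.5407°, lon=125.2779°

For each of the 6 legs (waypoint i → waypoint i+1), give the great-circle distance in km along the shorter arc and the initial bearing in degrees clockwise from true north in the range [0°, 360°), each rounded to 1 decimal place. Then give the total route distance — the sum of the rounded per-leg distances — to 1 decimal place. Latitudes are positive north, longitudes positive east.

Leg 1: dist=11332.8 km, bearing=76.6°
Leg 2: dist=15948.3 km, bearing=122.6°
Leg 3: dist=18465.7 km, bearing=28.0°
Leg 4: dist=11727.5 km, bearing=236.7°
Leg 5: dist=8994.3 km, bearing=57.3°
Leg 6: dist=14420.8 km, bearing=125.0°
Total: 80889.4 km

Leg 1: φ1=-1.2339897, φ2=0.2734983, Δφ=1.5074880, Δλ=1.4180503 rad; a=sin²(Δφ/2)+cosφ1·cosφ2·sin²(Δλ/2)=0.6032559749; c=2·atan2(√a, √(1-a))=1.778805042; dist=6371·c=11332.767 ≈ 11332.8 km; running total=11332.8 km
Leg 1 bearing: y=sinΔλ·cosφ2=0.95162163, x=cosφ1·sinφ2-sinφ1·cosφ2·cosΔλ=0.22752821; θ=atan2(y, x)=76.5533° ≈ 76.6°
Leg 2: φ1=0.2734983, φ2=-0.5537022, Δφ=-0.8272005, Δλ=-3.7730179 rad; a=sin²(Δφ/2)+cosφ1·cosφ2·sin²(Δλ/2)=0.9015456141; c=2·atan2(√a, √(1-a))=2.503261433; dist=6371·c=15948.279 ≈ 15948.3 km; running total=27281.1 km
Leg 2 bearing: y=sinΔλ·cosφ2=0.50209589, x=cosφ1·sinφ2-sinφ1·cosφ2·cosΔλ=-0.32084917; θ=atan2(y, x)=122.5794° ≈ 122.6°
Leg 3: φ1=-0.5537022, φ2=0.7631993, Δφ=1.3169015, Δλ=2.9845689 rad; a=sin²(Δφ/2)+cosφ1·cosφ2·sin²(Δλ/2)=0.9852867809; c=2·atan2(√a, √(1-a))=2.898397667; dist=6371·c=18465.692 ≈ 18465.7 km; running total=45746.8 km
Leg 3 bearing: y=sinΔλ·cosφ2=0.11300410, x=cosφ1·sinφ2-sinφ1·cosφ2·cosΔλ=0.21264298; θ=atan2(y, x)=27.9874° ≈ 28.0°
Leg 4: φ1=0.7631993, φ2=-0.6021578, Δφ=-1.3653571, Δλ=-1.3596080 rad; a=sin²(Δφ/2)+cosφ1·cosφ2·sin²(Δλ/2)=0.6333479321; c=2·atan2(√a, √(1-a))=1.840759417; dist=6371·c=11727.478 ≈ 11727.5 km; running total=57474.3 km
Leg 4 bearing: y=sinΔλ·cosφ2=-0.80580554, x=cosφ1·sinφ2-sinφ1·cosφ2·cosΔλ=-0.52872559; θ=atan2(y, x)=-123.2707° <0 so +360° → 236.7293° ≈ 236.7°
Leg 5: φ1=-0.6021578, φ2=0.3570019, Δφ=0.9591597, Δλ=1.0911641 rad; a=sin²(Δφ/2)+cosφ1·cosφ2·sin²(Δλ/2)=0.4208165131; c=2·atan2(√a, √(1-a))=1.411759792; dist=6371·c=8994.322 ≈ 8994.3 km; running total=66468.6 km
Leg 5 bearing: y=sinΔλ·cosφ2=0.83122790, x=cosφ1·sinφ2-sinφ1·cosφ2·cosΔλ=0.53289782; θ=atan2(y, x)=57.3362° ≈ 57.3°
Leg 6: φ1=0.3570019, φ2=-0.6901154, Δφ=-1.0471173, Δλ=2.1845414 rad; a=sin²(Δφ/2)+cosφ1·cosφ2·sin²(Δλ/2)=0.8193098026; c=2·atan2(√a, √(1-a))=2.263499422; dist=6371·c=14420.755 ≈ 14420.8 km; running total=80889.4 km
Leg 6 bearing: y=sinΔλ·cosφ2=0.63043115, x=cosφ1·sinφ2-sinφ1·cosφ2·cosΔλ=-0.44127267; θ=atan2(y, x)=124.9902° ≈ 125.0°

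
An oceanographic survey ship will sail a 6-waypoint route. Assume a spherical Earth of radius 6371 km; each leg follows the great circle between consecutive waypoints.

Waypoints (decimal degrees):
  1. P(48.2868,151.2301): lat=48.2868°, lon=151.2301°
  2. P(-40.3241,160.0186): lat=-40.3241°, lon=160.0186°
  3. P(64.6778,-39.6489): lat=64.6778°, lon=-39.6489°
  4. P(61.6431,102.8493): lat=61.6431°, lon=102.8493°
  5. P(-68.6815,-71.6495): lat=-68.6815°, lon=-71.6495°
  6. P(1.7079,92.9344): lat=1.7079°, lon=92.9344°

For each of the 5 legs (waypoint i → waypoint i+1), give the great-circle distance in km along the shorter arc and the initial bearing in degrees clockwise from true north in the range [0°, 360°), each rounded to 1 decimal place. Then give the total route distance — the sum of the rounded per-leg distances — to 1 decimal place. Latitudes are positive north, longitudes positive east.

Leg 1: φ1=0.8427636, φ2=-0.7037883, Δφ=-1.5465520, Δλ=0.1533883 rad; a=sin²(Δφ/2)+cosφ1·cosφ2·sin²(Δλ/2)=0.4908570920; c=2·atan2(√a, √(1-a))=1.552509492; dist=6371·c=9891.038 ≈ 9891.0 km; running total=9891.0 km
Leg 1 bearing: y=sinΔλ·cosφ2=0.11648460, x=cosφ1·sinφ2-sinφ1·cosφ2·cosΔλ=-0.99302415; θ=atan2(y, x)=173.3096° ≈ 173.3°
Leg 2: φ1=-0.7037883, φ2=1.1288406, Δφ=1.8326289, Δλ=-3.4848553 rad; a=sin²(Δφ/2)+cosφ1·cosφ2·sin²(Δλ/2)=0.9459970128; c=2·atan2(√a, √(1-a))=2.672533579; dist=6371·c=17026.711 ≈ 17026.7 km; running total=26917.7 km
Leg 2 bearing: y=sinΔλ·cosφ2=0.14394995, x=cosφ1·sinφ2-sinφ1·cosφ2·cosΔλ=0.42851496; θ=atan2(y, x)=18.5686° ≈ 18.6°
Leg 3: φ1=1.1288406, φ2=1.0758751, Δφ=-0.0529655, Δλ=2.4870628 rad; a=sin²(Δφ/2)+cosφ1·cosφ2·sin²(Δλ/2)=0.1828548515; c=2·atan2(√a, √(1-a))=0.883706155; dist=6371·c=5630.092 ≈ 5630.1 km; running total=32547.8 km
Leg 3 bearing: y=sinΔλ·cosφ2=0.28915061, x=cosφ1·sinφ2-sinφ1·cosφ2·cosΔλ=0.71698518; θ=atan2(y, x)=21.9636° ≈ 22.0°
Leg 4: φ1=1.0758751, φ2=-1.1987183, Δφ=-2.2745934, Δλ=-3.0455786 rad; a=sin²(Δφ/2)+cosφ1·cosφ2·sin²(Δλ/2)=0.9958344749; c=2·atan2(√a, √(1-a))=3.012421111; dist=6371·c=19192.135 ≈ 19192.1 km; running total=51739.9 km
Leg 4 bearing: y=sinΔλ·cosφ2=-0.03485250, x=cosφ1·sinφ2-sinφ1·cosφ2·cosΔλ=-0.12400805; θ=atan2(y, x)=-164.3020° <0 so +360° → 195.6980° ≈ 195.7°
Leg 5: φ1=-1.1987183, φ2=0.0298085, Δφ=1.2285268, Δλ=2.8725310 rad; a=sin²(Δφ/2)+cosφ1·cosφ2·sin²(Δλ/2)=0.6890403523; c=2·atan2(√a, √(1-a))=1.958518561; dist=6371·c=12477.722 ≈ 12477.7 km; running total=64217.6 km
Leg 5 bearing: y=sinΔλ·cosφ2=0.26570892, x=cosφ1·sinφ2-sinφ1·cosφ2·cosΔλ=-0.88682228; θ=atan2(y, x)=163.3208° ≈ 163.3°

Leg 1: dist=9891.0 km, bearing=173.3°
Leg 2: dist=17026.7 km, bearing=18.6°
Leg 3: dist=5630.1 km, bearing=22.0°
Leg 4: dist=19192.1 km, bearing=195.7°
Leg 5: dist=12477.7 km, bearing=163.3°
Total: 64217.6 km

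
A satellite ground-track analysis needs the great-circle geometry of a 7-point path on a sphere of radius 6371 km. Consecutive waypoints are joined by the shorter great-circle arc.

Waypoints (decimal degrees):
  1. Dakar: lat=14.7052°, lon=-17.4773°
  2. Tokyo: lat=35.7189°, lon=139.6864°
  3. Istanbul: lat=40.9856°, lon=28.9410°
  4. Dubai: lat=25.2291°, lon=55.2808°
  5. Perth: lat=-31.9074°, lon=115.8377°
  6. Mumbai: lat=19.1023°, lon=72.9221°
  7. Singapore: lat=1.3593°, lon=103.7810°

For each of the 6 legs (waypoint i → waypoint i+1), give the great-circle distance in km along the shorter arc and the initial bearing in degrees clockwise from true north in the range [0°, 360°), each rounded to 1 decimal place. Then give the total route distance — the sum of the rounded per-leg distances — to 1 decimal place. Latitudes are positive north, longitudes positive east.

Leg 1: φ1=0.2566542, φ2=0.6234124, Δφ=0.3667583, Δλ=2.7430240 rad; a=sin²(Δφ/2)+cosφ1·cosφ2·sin²(Δλ/2)=0.7877731187; c=2·atan2(√a, √(1-a))=2.184068278; dist=6371·c=13914.699 ≈ 13914.7 km; running total=13914.7 km
Leg 1 bearing: y=sinΔλ·cosφ2=0.31509454, x=cosφ1·sinφ2-sinφ1·cosφ2·cosΔλ=0.75462704; θ=atan2(y, x)=22.6630° ≈ 22.7°
Leg 2: φ1=0.6234124, φ2=0.7153337, Δφ=0.0919213, Δλ=-1.9328719 rad; a=sin²(Δφ/2)+cosφ1·cosφ2·sin²(Δλ/2)=0.4170939595; c=2·atan2(√a, √(1-a))=1.404214892; dist=6371·c=8946.253 ≈ 8946.3 km; running total=22861.0 km
Leg 2 bearing: y=sinΔλ·cosφ2=-0.70593114, x=cosφ1·sinφ2-sinφ1·cosφ2·cosΔλ=0.68859827; θ=atan2(y, x)=-45.7121° <0 so +360° → 314.2879° ≈ 314.3°
Leg 3: φ1=0.7153337, φ2=0.4403309, Δφ=-0.2750028, Δλ=0.4597162 rad; a=sin²(Δφ/2)+cosφ1·cosφ2·sin²(Δλ/2)=0.0542359662; c=2·atan2(√a, √(1-a))=0.470088802; dist=6371·c=2994.936 ≈ 2994.9 km; running total=25855.9 km
Leg 3 bearing: y=sinΔλ·cosφ2=0.40137017, x=cosφ1·sinφ2-sinφ1·cosφ2·cosΔλ=-0.20995164; θ=atan2(y, x)=117.6135° ≈ 117.6°
Leg 4: φ1=0.4403309, φ2=-0.5568892, Δφ=-0.9972200, Δλ=1.0569173 rad; a=sin²(Δφ/2)+cosφ1·cosφ2·sin²(Δλ/2)=0.4239030932; c=2·atan2(√a, √(1-a))=1.418008760; dist=6371·c=9034.134 ≈ 9034.1 km; running total=34890.0 km
Leg 4 bearing: y=sinΔλ·cosφ2=0.73926270, x=cosφ1·sinφ2-sinφ1·cosφ2·cosΔλ=-0.65599367; θ=atan2(y, x)=131.5846° ≈ 131.6°
Leg 5: φ1=-0.5568892, φ2=0.3333980, Δφ=0.8902872, Δλ=-0.7490185 rad; a=sin²(Δφ/2)+cosφ1·cosφ2·sin²(Δλ/2)=0.2927515306; c=2·atan2(√a, √(1-a))=1.143406377; dist=6371·c=7284.642 ≈ 7284.6 km; running total=42174.6 km
Leg 5 bearing: y=sinΔλ·cosφ2=-0.64342595, x=cosφ1·sinφ2-sinφ1·cosφ2·cosΔλ=0.64358010; θ=atan2(y, x)=-44.9931° <0 so +360° → 315.0069° ≈ 315.0°
Leg 6: φ1=0.3333980, φ2=0.0237243, Δφ=-0.3096738, Δλ=0.5385894 rad; a=sin²(Δφ/2)+cosφ1·cosφ2·sin²(Δλ/2)=0.0906504899; c=2·atan2(√a, √(1-a))=0.611654617; dist=6371·c=3896.852 ≈ 3896.9 km; running total=46071.5 km
Leg 6 bearing: y=sinΔλ·cosφ2=0.51278126, x=cosφ1·sinφ2-sinφ1·cosφ2·cosΔλ=-0.25843237; θ=atan2(y, x)=116.7473° ≈ 116.7°

Leg 1: dist=13914.7 km, bearing=22.7°
Leg 2: dist=8946.3 km, bearing=314.3°
Leg 3: dist=2994.9 km, bearing=117.6°
Leg 4: dist=9034.1 km, bearing=131.6°
Leg 5: dist=7284.6 km, bearing=315.0°
Leg 6: dist=3896.9 km, bearing=116.7°
Total: 46071.5 km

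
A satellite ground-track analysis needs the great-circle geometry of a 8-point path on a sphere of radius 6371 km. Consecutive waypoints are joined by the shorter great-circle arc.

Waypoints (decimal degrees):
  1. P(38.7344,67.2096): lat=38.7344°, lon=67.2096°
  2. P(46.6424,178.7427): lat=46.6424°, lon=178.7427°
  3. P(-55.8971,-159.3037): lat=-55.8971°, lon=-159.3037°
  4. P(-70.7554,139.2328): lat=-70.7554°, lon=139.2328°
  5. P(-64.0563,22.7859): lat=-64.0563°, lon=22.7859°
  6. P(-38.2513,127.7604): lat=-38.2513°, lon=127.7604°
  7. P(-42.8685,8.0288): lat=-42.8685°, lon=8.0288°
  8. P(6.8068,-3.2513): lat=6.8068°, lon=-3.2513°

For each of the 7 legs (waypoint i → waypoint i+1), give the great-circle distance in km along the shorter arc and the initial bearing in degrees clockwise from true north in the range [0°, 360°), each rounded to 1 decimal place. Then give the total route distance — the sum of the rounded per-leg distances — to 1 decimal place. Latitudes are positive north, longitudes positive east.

Leg 1: φ1=0.6760428, φ2=0.8140635, Δφ=0.1380206, Δλ=1.9466198 rad; a=sin²(Δφ/2)+cosφ1·cosφ2·sin²(Δλ/2)=0.3708111857; c=2·atan2(√a, √(1-a))=1.309453899; dist=6371·c=8342.531 ≈ 8342.5 km; running total=8342.5 km
Leg 1 bearing: y=sinΔλ·cosφ2=0.63863238, x=cosφ1·sinφ2-sinφ1·cosφ2·cosΔλ=0.72483769; θ=atan2(y, x)=41.3823° ≈ 41.4°
Leg 2: φ1=0.8140635, φ2=-0.9755884, Δφ=-1.7896519, Δλ=-5.9000227 rad; a=sin²(Δφ/2)+cosφ1·cosφ2·sin²(Δλ/2)=0.6225127343; c=2·atan2(√a, √(1-a))=1.818342289; dist=6371·c=11584.659 ≈ 11584.7 km; running total=19927.2 km
Leg 2 bearing: y=sinΔλ·cosφ2=0.20961370, x=cosφ1·sinφ2-sinφ1·cosφ2·cosΔλ=-0.94658577; θ=atan2(y, x)=167.5138° ≈ 167.5°
Leg 3: φ1=-0.9755884, φ2=-1.2349147, Δφ=-0.2593263, Δλ=5.2104449 rad; a=sin²(Δφ/2)+cosφ1·cosφ2·sin²(Δλ/2)=0.0649776824; c=2·atan2(√a, √(1-a))=0.515503470; dist=6371·c=3284.273 ≈ 3284.3 km; running total=23211.5 km
Leg 3 bearing: y=sinΔλ·cosφ2=-0.28955934, x=cosφ1·sinφ2-sinφ1·cosφ2·cosΔλ=-0.39897083; θ=atan2(y, x)=-144.0291° <0 so +360° → 215.9709° ≈ 216.0°
Leg 4: φ1=-1.2349147, φ2=-1.1179933, Δφ=0.1169214, Δλ=-2.0323818 rad; a=sin²(Δφ/2)+cosφ1·cosφ2·sin²(Δλ/2)=0.1076224194; c=2·atan2(√a, √(1-a))=0.668495324; dist=6371·c=4258.984 ≈ 4259.0 km; running total=27470.5 km
Leg 4 bearing: y=sinΔλ·cosφ2=-0.39170357, x=cosφ1·sinφ2-sinφ1·cosφ2·cosΔλ=-0.48034118; θ=atan2(y, x)=-140.8038° <0 so +360° → 219.1962° ≈ 219.2°
Leg 5: φ1=-1.1179933, φ2=-0.6676111, Δφ=0.4503822, Δλ=1.8321507 rad; a=sin²(Δφ/2)+cosφ1·cosφ2·sin²(Δλ/2)=0.2660259429; c=2·atan2(√a, √(1-a))=1.083828759; dist=6371·c=6905.073 ≈ 6905.1 km; running total=34375.6 km
Leg 5 bearing: y=sinΔλ·cosφ2=0.75863472, x=cosφ1·sinφ2-sinφ1·cosφ2·cosΔλ=-0.45331879; θ=atan2(y, x)=120.8602° ≈ 120.9°
Leg 6: φ1=-0.6676111, φ2=-0.7481965, Δφ=-0.0805853, Δλ=-2.0897106 rad; a=sin²(Δφ/2)+cosφ1·cosφ2·sin²(Δλ/2)=0.4321249535; c=2·atan2(√a, √(1-a))=1.434625802; dist=6371·c=9140.001 ≈ 9140.0 km; running total=43515.6 km
Leg 6 bearing: y=sinΔλ·cosφ2=-0.63643446, x=cosφ1·sinφ2-sinφ1·cosφ2·cosΔλ=-0.75929118; θ=atan2(y, x)=-140.0304° <0 so +360° → 219.9696° ≈ 220.0°
Leg 7: φ1=-0.7481965, φ2=0.1188011, Δφ=0.8669975, Δλ=-0.1968749 rad; a=sin²(Δφ/2)+cosφ1·cosφ2·sin²(Δλ/2)=0.1834698572; c=2·atan2(√a, √(1-a))=0.885296141; dist=6371·c=5640.222 ≈ 5640.2 km; running total=49155.8 km
Leg 7 bearing: y=sinΔλ·cosφ2=-0.19422681, x=cosφ1·sinφ2-sinφ1·cosφ2·cosΔλ=0.74934012; θ=atan2(y, x)=-14.5311° <0 so +360° → 345.4689° ≈ 345.5°

Leg 1: dist=8342.5 km, bearing=41.4°
Leg 2: dist=11584.7 km, bearing=167.5°
Leg 3: dist=3284.3 km, bearing=216.0°
Leg 4: dist=4259.0 km, bearing=219.2°
Leg 5: dist=6905.1 km, bearing=120.9°
Leg 6: dist=9140.0 km, bearing=220.0°
Leg 7: dist=5640.2 km, bearing=345.5°
Total: 49155.8 km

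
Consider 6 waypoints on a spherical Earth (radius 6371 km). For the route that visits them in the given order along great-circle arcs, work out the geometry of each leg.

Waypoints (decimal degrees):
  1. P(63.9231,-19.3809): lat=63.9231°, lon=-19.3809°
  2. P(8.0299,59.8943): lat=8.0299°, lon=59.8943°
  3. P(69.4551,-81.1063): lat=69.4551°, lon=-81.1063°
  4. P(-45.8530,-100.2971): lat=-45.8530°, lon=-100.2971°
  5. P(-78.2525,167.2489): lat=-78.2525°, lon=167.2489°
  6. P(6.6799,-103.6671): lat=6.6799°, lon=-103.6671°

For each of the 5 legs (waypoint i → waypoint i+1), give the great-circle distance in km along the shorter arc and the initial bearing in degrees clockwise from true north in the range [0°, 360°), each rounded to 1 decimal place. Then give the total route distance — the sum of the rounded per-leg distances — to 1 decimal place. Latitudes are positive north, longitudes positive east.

Leg 1: dist=8682.6 km, bearing=96.1°
Leg 2: dist=10897.6 km, bearing=347.1°
Leg 3: dist=12917.7 km, bearing=194.8°
Leg 4: dist=5099.0 km, bearing=196.5°
Leg 5: dist=10714.0 km, bearing=87.7°
Total: 48310.9 km

Leg 1: φ1=1.1156686, φ2=0.1401482, Δφ=-0.9755204, Δλ=1.3836133 rad; a=sin²(Δφ/2)+cosφ1·cosφ2·sin²(Δλ/2)=0.3967650958; c=2·atan2(√a, √(1-a))=1.362830681; dist=6371·c=8682.594 ≈ 8682.6 km; running total=8682.6 km
Leg 1 bearing: y=sinΔλ·cosφ2=0.97289891, x=cosφ1·sinφ2-sinφ1·cosφ2·cosΔλ=-0.10410536; θ=atan2(y, x)=96.1077° ≈ 96.1°
Leg 2: φ1=0.1401482, φ2=1.2122202, Δφ=1.0720720, Δλ=-2.4609247 rad; a=sin²(Δφ/2)+cosφ1·cosφ2·sin²(Δλ/2)=0.5696278083; c=2·atan2(√a, √(1-a))=1.710505994; dist=6371·c=10897.634 ≈ 10897.6 km; running total=19580.2 km
Leg 2 bearing: y=sinΔλ·cosφ2=-0.22085166, x=cosφ1·sinφ2-sinφ1·cosφ2·cosΔλ=0.96531467; θ=atan2(y, x)=-12.8868° <0 so +360° → 347.1132° ≈ 347.1°
Leg 3: φ1=1.2122202, φ2=-0.8002858, Δφ=-2.0125060, Δλ=-0.3349426 rad; a=sin²(Δφ/2)+cosφ1·cosφ2·sin²(Δλ/2)=0.7205344582; c=2·atan2(√a, √(1-a))=2.027585681; dist=6371·c=12917.748 ≈ 12917.7 km; running total=32497.9 km
Leg 3 bearing: y=sinΔλ·cosφ2=-0.22895054, x=cosφ1·sinφ2-sinφ1·cosφ2·cosΔλ=-0.86777869; θ=atan2(y, x)=-165.2202° <0 so +360° → 194.7798° ≈ 194.8°
Leg 4: φ1=-0.8002858, φ2=-1.3657638, Δφ=-0.5654780, Δλ=4.6695586 rad; a=sin²(Δφ/2)+cosφ1·cosφ2·sin²(Δλ/2)=0.1517731264; c=2·atan2(√a, √(1-a))=0.800352571; dist=6371·c=5099.046 ≈ 5099.0 km; running total=37596.9 km
Leg 4 bearing: y=sinΔλ·cosφ2=-0.20341232, x=cosφ1·sinφ2-sinφ1·cosφ2·cosΔλ=-0.68816830; θ=atan2(y, x)=-163.5331° <0 so +360° → 196.4669° ≈ 196.5°
Leg 5: φ1=-1.3657638, φ2=0.1165862, Δφ=1.4823500, Δλ=-4.7283762 rad; a=sin²(Δφ/2)+cosφ1·cosφ2·sin²(Δλ/2)=0.5553265607; c=2·atan2(√a, √(1-a))=1.681676510; dist=6371·c=10713.961 ≈ 10714.0 km; running total=48310.9 km
Leg 5 bearing: y=sinΔλ·cosφ2=0.99308459, x=cosφ1·sinφ2-sinφ1·cosφ2·cosΔλ=0.03922855; θ=atan2(y, x)=87.7379° ≈ 87.7°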